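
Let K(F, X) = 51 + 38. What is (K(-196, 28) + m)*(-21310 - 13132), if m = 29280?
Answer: -1011527098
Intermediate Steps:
K(F, X) = 89
(K(-196, 28) + m)*(-21310 - 13132) = (89 + 29280)*(-21310 - 13132) = 29369*(-34442) = -1011527098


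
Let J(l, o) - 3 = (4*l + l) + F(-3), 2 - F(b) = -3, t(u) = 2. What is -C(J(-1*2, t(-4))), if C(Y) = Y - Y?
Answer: 0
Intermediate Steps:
F(b) = 5 (F(b) = 2 - 1*(-3) = 2 + 3 = 5)
J(l, o) = 8 + 5*l (J(l, o) = 3 + ((4*l + l) + 5) = 3 + (5*l + 5) = 3 + (5 + 5*l) = 8 + 5*l)
C(Y) = 0
-C(J(-1*2, t(-4))) = -1*0 = 0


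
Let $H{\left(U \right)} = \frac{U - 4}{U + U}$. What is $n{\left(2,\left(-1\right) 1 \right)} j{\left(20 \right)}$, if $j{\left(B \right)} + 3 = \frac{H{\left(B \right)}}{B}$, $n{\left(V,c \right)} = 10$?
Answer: $- \frac{149}{5} \approx -29.8$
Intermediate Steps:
$H{\left(U \right)} = \frac{-4 + U}{2 U}$
$j{\left(B \right)} = -3 + \frac{-4 + B}{2 B^{2}}$ ($j{\left(B \right)} = -3 + \frac{\frac{1}{2} \frac{1}{B} \left(-4 + B\right)}{B} = -3 + \frac{-4 + B}{2 B^{2}}$)
$n{\left(2,\left(-1\right) 1 \right)} j{\left(20 \right)} = 10 \left(-3 + \frac{1}{2 \cdot 20} - \frac{2}{400}\right) = 10 \left(-3 + \frac{1}{2} \cdot \frac{1}{20} - \frac{1}{200}\right) = 10 \left(-3 + \frac{1}{40} - \frac{1}{200}\right) = 10 \left(- \frac{149}{50}\right) = - \frac{149}{5}$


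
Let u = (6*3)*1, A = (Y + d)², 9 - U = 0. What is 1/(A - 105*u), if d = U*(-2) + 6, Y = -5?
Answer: -1/1601 ≈ -0.00062461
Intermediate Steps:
U = 9 (U = 9 - 1*0 = 9 + 0 = 9)
d = -12 (d = 9*(-2) + 6 = -18 + 6 = -12)
A = 289 (A = (-5 - 12)² = (-17)² = 289)
u = 18 (u = 18*1 = 18)
1/(A - 105*u) = 1/(289 - 105*18) = 1/(289 - 1890) = 1/(-1601) = -1/1601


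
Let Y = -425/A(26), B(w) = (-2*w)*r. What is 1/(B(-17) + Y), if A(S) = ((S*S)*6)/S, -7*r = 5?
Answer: -1092/29495 ≈ -0.037023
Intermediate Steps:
r = -5/7 (r = -⅐*5 = -5/7 ≈ -0.71429)
A(S) = 6*S (A(S) = (S²*6)/S = (6*S²)/S = 6*S)
B(w) = 10*w/7 (B(w) = -2*w*(-5/7) = 10*w/7)
Y = -425/156 (Y = -425/(6*26) = -425/156 ≈ -2.7244)
1/(B(-17) + Y) = 1/((10/7)*(-17) - 425/156) = 1/(-170/7 - 425/156) = 1/(-29495/1092) = -1092/29495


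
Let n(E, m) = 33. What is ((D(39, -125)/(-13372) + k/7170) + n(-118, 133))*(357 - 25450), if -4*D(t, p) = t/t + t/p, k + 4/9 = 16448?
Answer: -19105171454648747/21572379000 ≈ -8.8563e+5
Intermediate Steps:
k = 148028/9 (k = -4/9 + 16448 = 148028/9 ≈ 16448.)
D(t, p) = -¼ - t/(4*p) (D(t, p) = -(t/t + t/p)/4 = -(1 + t/p)/4 = -¼ - t/(4*p))
((D(39, -125)/(-13372) + k/7170) + n(-118, 133))*(357 - 25450) = ((((¼)*(-1*(-125) - 1*39)/(-125))/(-13372) + (148028/9)/7170) + 33)*(357 - 25450) = ((((¼)*(-1/125)*(125 - 39))*(-1/13372) + (148028/9)*(1/7170)) + 33)*(-25093) = ((((¼)*(-1/125)*86)*(-1/13372) + 74014/32265) + 33)*(-25093) = ((-43/250*(-1/13372) + 74014/32265) + 33)*(-25093) = ((43/3343000 + 74014/32265) + 33)*(-25093) = (49486037879/21572379000 + 33)*(-25093) = (761374544879/21572379000)*(-25093) = -19105171454648747/21572379000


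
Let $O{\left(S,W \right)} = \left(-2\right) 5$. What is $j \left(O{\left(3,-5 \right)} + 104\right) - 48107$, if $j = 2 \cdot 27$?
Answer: $-43031$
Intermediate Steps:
$O{\left(S,W \right)} = -10$
$j = 54$
$j \left(O{\left(3,-5 \right)} + 104\right) - 48107 = 54 \left(-10 + 104\right) - 48107 = 54 \cdot 94 - 48107 = 5076 - 48107 = -43031$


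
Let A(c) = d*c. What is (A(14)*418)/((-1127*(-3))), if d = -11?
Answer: -9196/483 ≈ -19.039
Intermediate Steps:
A(c) = -11*c
(A(14)*418)/((-1127*(-3))) = (-11*14*418)/((-1127*(-3))) = -154*418/3381 = -64372*1/3381 = -9196/483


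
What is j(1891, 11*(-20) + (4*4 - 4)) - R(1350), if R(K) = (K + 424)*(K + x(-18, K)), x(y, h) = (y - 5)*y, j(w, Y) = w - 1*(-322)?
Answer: -3127123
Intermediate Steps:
j(w, Y) = 322 + w (j(w, Y) = w + 322 = 322 + w)
x(y, h) = y*(-5 + y) (x(y, h) = (-5 + y)*y = y*(-5 + y))
R(K) = (414 + K)*(424 + K) (R(K) = (K + 424)*(K - 18*(-5 - 18)) = (424 + K)*(K - 18*(-23)) = (424 + K)*(K + 414) = (424 + K)*(414 + K) = (414 + K)*(424 + K))
j(1891, 11*(-20) + (4*4 - 4)) - R(1350) = (322 + 1891) - (175536 + 1350² + 838*1350) = 2213 - (175536 + 1822500 + 1131300) = 2213 - 1*3129336 = 2213 - 3129336 = -3127123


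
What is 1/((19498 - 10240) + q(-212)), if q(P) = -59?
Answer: 1/9199 ≈ 0.00010871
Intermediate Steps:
1/((19498 - 10240) + q(-212)) = 1/((19498 - 10240) - 59) = 1/(9258 - 59) = 1/9199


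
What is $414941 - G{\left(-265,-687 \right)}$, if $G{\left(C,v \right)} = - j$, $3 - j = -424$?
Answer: $415368$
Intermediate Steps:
$j = 427$ ($j = 3 - -424 = 3 + 424 = 427$)
$G{\left(C,v \right)} = -427$ ($G{\left(C,v \right)} = \left(-1\right) 427 = -427$)
$414941 - G{\left(-265,-687 \right)} = 414941 - -427 = 414941 + 427 = 415368$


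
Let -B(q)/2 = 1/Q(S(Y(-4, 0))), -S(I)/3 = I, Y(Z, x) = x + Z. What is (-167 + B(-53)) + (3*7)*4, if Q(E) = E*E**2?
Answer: -71713/864 ≈ -83.001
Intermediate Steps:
Y(Z, x) = Z + x
S(I) = -3*I
Q(E) = E**3
B(q) = -1/864 (B(q) = -2*(-1/(27*(-4 + 0)**3)) = -2/((-3*(-4))**3) = -2/(12**3) = -2/1728 = -2*1/1728 = -1/864)
(-167 + B(-53)) + (3*7)*4 = (-167 - 1/864) + (3*7)*4 = -144289/864 + 21*4 = -144289/864 + 84 = -71713/864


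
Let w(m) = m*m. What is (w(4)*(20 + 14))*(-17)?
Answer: -9248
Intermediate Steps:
w(m) = m²
(w(4)*(20 + 14))*(-17) = (4²*(20 + 14))*(-17) = (16*34)*(-17) = 544*(-17) = -9248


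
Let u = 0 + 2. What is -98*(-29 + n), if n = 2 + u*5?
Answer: 1666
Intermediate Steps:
u = 2
n = 12 (n = 2 + 2*5 = 2 + 10 = 12)
-98*(-29 + n) = -98*(-29 + 12) = -98*(-17) = 1666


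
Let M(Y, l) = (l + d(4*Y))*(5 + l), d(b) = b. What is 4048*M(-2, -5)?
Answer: 0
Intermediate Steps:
M(Y, l) = (5 + l)*(l + 4*Y) (M(Y, l) = (l + 4*Y)*(5 + l) = (5 + l)*(l + 4*Y))
4048*M(-2, -5) = 4048*((-5)² + 5*(-5) + 20*(-2) + 4*(-2)*(-5)) = 4048*(25 - 25 - 40 + 40) = 4048*0 = 0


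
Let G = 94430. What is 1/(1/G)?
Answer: 94430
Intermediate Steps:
1/(1/G) = 1/(1/94430) = 94430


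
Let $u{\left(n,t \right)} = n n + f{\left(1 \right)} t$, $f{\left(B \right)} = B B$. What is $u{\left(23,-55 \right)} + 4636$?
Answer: $5110$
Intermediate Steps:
$f{\left(B \right)} = B^{2}$
$u{\left(n,t \right)} = t + n^{2}$ ($u{\left(n,t \right)} = n n + 1^{2} t = n^{2} + 1 t = n^{2} + t = t + n^{2}$)
$u{\left(23,-55 \right)} + 4636 = \left(-55 + 23^{2}\right) + 4636 = \left(-55 + 529\right) + 4636 = 474 + 4636 = 5110$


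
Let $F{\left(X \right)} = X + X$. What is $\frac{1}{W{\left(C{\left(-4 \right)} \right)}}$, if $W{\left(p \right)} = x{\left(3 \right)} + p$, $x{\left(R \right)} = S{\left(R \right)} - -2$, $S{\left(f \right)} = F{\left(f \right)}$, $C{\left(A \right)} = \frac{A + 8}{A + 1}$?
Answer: $\frac{3}{20} \approx 0.15$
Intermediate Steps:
$F{\left(X \right)} = 2 X$
$C{\left(A \right)} = \frac{8 + A}{1 + A}$
$S{\left(f \right)} = 2 f$
$x{\left(R \right)} = 2 + 2 R$ ($x{\left(R \right)} = 2 R - -2 = 2 R + 2 = 2 + 2 R$)
$W{\left(p \right)} = 8 + p$ ($W{\left(p \right)} = \left(2 + 2 \cdot 3\right) + p = \left(2 + 6\right) + p = 8 + p$)
$\frac{1}{W{\left(C{\left(-4 \right)} \right)}} = \frac{1}{8 + \frac{8 - 4}{1 - 4}} = \frac{1}{8 + \frac{1}{-3} \cdot 4} = \frac{1}{8 - \frac{4}{3}} = \frac{1}{\frac{20}{3}} = \frac{3}{20}$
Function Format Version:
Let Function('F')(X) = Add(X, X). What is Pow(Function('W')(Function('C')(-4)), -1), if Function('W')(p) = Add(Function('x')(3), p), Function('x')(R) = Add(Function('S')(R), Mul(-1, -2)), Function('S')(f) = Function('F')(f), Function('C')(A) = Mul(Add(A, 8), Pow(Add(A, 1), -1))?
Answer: Rational(3, 20) ≈ 0.15000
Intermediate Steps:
Function('F')(X) = Mul(2, X)
Function('C')(A) = Mul(Pow(Add(1, A), -1), Add(8, A)) (Function('C')(A) = Mul(Add(8, A), Pow(Add(1, A), -1)) = Mul(Pow(Add(1, A), -1), Add(8, A)))
Function('S')(f) = Mul(2, f)
Function('x')(R) = Add(2, Mul(2, R)) (Function('x')(R) = Add(Mul(2, R), Mul(-1, -2)) = Add(Mul(2, R), 2) = Add(2, Mul(2, R)))
Function('W')(p) = Add(8, p) (Function('W')(p) = Add(Add(2, Mul(2, 3)), p) = Add(Add(2, 6), p) = Add(8, p))
Pow(Function('W')(Function('C')(-4)), -1) = Pow(Add(8, Mul(Pow(Add(1, -4), -1), Add(8, -4))), -1) = Pow(Add(8, Mul(Pow(-3, -1), 4)), -1) = Pow(Add(8, Mul(Rational(-1, 3), 4)), -1) = Pow(Add(8, Rational(-4, 3)), -1) = Pow(Rational(20, 3), -1) = Rational(3, 20)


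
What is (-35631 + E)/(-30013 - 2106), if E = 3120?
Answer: 32511/32119 ≈ 1.0122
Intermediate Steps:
(-35631 + E)/(-30013 - 2106) = (-35631 + 3120)/(-30013 - 2106) = -32511/(-32119) = -32511*(-1/32119) = 32511/32119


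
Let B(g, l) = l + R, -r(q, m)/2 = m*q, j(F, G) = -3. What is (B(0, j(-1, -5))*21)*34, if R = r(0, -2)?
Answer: -2142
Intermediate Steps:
r(q, m) = -2*m*q
R = 0 (R = -2*(-2)*0 = 0)
B(g, l) = l (B(g, l) = l + 0 = l)
(B(0, j(-1, -5))*21)*34 = -3*21*34 = -63*34 = -2142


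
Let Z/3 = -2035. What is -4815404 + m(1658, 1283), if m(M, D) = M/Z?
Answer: -29398043078/6105 ≈ -4.8154e+6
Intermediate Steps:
Z = -6105 (Z = 3*(-2035) = -6105)
m(M, D) = -M/6105 (m(M, D) = M/(-6105) = M*(-1/6105) = -M/6105)
-4815404 + m(1658, 1283) = -4815404 - 1/6105*1658 = -4815404 - 1658/6105 = -29398043078/6105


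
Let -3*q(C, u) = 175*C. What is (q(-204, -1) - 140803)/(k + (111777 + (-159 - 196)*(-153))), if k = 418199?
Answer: -128903/584291 ≈ -0.22061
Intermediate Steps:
q(C, u) = -175*C/3
(q(-204, -1) - 140803)/(k + (111777 + (-159 - 196)*(-153))) = (-175/3*(-204) - 140803)/(418199 + (111777 + (-159 - 196)*(-153))) = (11900 - 140803)/(418199 + (111777 - 355*(-153))) = -128903/(418199 + (111777 + 54315)) = -128903/(418199 + 166092) = -128903/584291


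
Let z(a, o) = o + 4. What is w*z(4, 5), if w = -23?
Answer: -207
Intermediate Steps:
z(a, o) = 4 + o
w*z(4, 5) = -23*(4 + 5) = -23*9 = -207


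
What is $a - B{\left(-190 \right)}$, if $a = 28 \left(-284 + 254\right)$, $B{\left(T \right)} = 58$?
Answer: $-898$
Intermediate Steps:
$a = -840$ ($a = 28 \left(-30\right) = -840$)
$a - B{\left(-190 \right)} = -840 - 58 = -898$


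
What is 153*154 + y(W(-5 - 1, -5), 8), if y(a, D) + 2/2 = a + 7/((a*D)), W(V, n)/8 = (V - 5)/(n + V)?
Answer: 1508423/64 ≈ 23569.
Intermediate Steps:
W(V, n) = 8*(-5 + V)/(V + n) (W(V, n) = 8*((V - 5)/(n + V)) = 8*((-5 + V)/(V + n)) = 8*(-5 + V)/(V + n))
y(a, D) = -1 + a + 7/(D*a) (y(a, D) = -1 + (a + 7/((a*D))) = -1 + (a + 7/((D*a))) = -1 + (a + 7*(1/(D*a))) = -1 + (a + 7/(D*a)) = -1 + a + 7/(D*a))
153*154 + y(W(-5 - 1, -5), 8) = 153*154 + (-1 + 8*(-5 + (-5 - 1))/((-5 - 1) - 5) + 7/(8*(8*(-5 + (-5 - 1))/((-5 - 1) - 5)))) = 23562 + (-1 + 8*(-5 - 6)/(-6 - 5) + 7*(⅛)/(8*(-5 - 6)/(-6 - 5))) = 23562 + (-1 + 8*(-11)/(-11) + 7*(⅛)/(8*(-11)/(-11))) = 23562 + (-1 + 8*(-1/11)*(-11) + 7*(⅛)/(8*(-1/11)*(-11))) = 23562 + (-1 + 8 + 7*(⅛)/8) = 23562 + (-1 + 8 + 7*(⅛)*(⅛)) = 23562 + (-1 + 8 + 7/64) = 23562 + 455/64 = 1508423/64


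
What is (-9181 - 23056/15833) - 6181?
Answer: -243249602/15833 ≈ -15363.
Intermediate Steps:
(-9181 - 23056/15833) - 6181 = -145385829/15833 - 6181 = -243249602/15833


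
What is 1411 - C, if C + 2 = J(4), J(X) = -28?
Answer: 1441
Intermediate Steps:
C = -30 (C = -2 - 28 = -30)
1411 - C = 1411 - 1*(-30) = 1411 + 30 = 1441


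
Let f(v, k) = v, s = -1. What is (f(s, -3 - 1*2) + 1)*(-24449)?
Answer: 0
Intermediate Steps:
(f(s, -3 - 1*2) + 1)*(-24449) = (-1 + 1)*(-24449) = 0*(-24449) = 0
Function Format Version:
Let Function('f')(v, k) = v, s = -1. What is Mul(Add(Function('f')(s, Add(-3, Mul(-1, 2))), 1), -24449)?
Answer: 0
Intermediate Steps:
Mul(Add(Function('f')(s, Add(-3, Mul(-1, 2))), 1), -24449) = Mul(Add(-1, 1), -24449) = Mul(0, -24449) = 0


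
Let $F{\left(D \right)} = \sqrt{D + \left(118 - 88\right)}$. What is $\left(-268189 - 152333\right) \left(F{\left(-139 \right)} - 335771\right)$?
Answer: $141199092462 - 420522 i \sqrt{109} \approx 1.412 \cdot 10^{11} - 4.3904 \cdot 10^{6} i$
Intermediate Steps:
$F{\left(D \right)} = \sqrt{30 + D}$ ($F{\left(D \right)} = \sqrt{D + 30} = \sqrt{30 + D}$)
$\left(-268189 - 152333\right) \left(F{\left(-139 \right)} - 335771\right) = \left(-268189 - 152333\right) \left(\sqrt{30 - 139} - 335771\right) = - 420522 \left(\sqrt{-109} - 335771\right) = - 420522 \left(i \sqrt{109} - 335771\right) = - 420522 \left(-335771 + i \sqrt{109}\right) = 141199092462 - 420522 i \sqrt{109}$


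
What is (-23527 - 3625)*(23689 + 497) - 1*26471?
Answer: -656724743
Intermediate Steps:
(-23527 - 3625)*(23689 + 497) - 1*26471 = -27152*24186 - 26471 = -656698272 - 26471 = -656724743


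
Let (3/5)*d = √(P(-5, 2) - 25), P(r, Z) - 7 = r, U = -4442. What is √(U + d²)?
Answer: I*√40553/3 ≈ 67.126*I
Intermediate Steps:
P(r, Z) = 7 + r
d = 5*I*√23/3 (d = 5*√((7 - 5) - 25)/3 = 5*√(2 - 25)/3 = 5*√(-23)/3 = 5*(I*√23)/3 = 5*I*√23/3 ≈ 7.993*I)
√(U + d²) = √(-4442 + (5*I*√23/3)²) = √(-4442 - 575/9) = √(-40553/9) = I*√40553/3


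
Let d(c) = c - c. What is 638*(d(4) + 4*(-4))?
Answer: -10208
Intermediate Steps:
d(c) = 0
638*(d(4) + 4*(-4)) = 638*(0 + 4*(-4)) = 638*(0 - 16) = 638*(-16) = -10208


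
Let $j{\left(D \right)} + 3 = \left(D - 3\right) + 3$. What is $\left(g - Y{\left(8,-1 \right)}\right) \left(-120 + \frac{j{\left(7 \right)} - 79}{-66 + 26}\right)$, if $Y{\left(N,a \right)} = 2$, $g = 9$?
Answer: $- \frac{6615}{8} \approx -826.88$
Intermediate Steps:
$j{\left(D \right)} = -3 + D$ ($j{\left(D \right)} = -3 + \left(\left(D - 3\right) + 3\right) = -3 + \left(\left(-3 + D\right) + 3\right) = -3 + D$)
$\left(g - Y{\left(8,-1 \right)}\right) \left(-120 + \frac{j{\left(7 \right)} - 79}{-66 + 26}\right) = \left(9 - 2\right) \left(-120 + \frac{\left(-3 + 7\right) - 79}{-66 + 26}\right) = \left(9 - 2\right) \left(-120 + \frac{4 - 79}{-40}\right) = 7 \left(-120 - - \frac{15}{8}\right) = 7 \left(-120 + \frac{15}{8}\right) = 7 \left(- \frac{945}{8}\right) = - \frac{6615}{8}$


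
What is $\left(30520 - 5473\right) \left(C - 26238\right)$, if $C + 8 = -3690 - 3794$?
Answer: $-844835310$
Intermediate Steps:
$C = -7492$ ($C = -8 - 7484 = -7492$)
$\left(30520 - 5473\right) \left(C - 26238\right) = \left(30520 - 5473\right) \left(-7492 - 26238\right) = 25047 \left(-33730\right) = -844835310$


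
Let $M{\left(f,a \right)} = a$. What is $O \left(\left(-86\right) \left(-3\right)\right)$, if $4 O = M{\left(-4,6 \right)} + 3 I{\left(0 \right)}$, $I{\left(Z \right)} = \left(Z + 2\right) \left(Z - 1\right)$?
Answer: $0$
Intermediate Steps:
$I{\left(Z \right)} = \left(-1 + Z\right) \left(2 + Z\right)$ ($I{\left(Z \right)} = \left(2 + Z\right) \left(-1 + Z\right) = \left(-1 + Z\right) \left(2 + Z\right)$)
$O = 0$ ($O = \frac{6 + 3 \left(-2 + 0 + 0^{2}\right)}{4} = \frac{6 + 3 \left(-2 + 0 + 0\right)}{4} = \frac{6 + 3 \left(-2\right)}{4} = \frac{6 - 6}{4} = \frac{1}{4} \cdot 0 = 0$)
$O \left(\left(-86\right) \left(-3\right)\right) = 0 \left(\left(-86\right) \left(-3\right)\right) = 0 \cdot 258 = 0$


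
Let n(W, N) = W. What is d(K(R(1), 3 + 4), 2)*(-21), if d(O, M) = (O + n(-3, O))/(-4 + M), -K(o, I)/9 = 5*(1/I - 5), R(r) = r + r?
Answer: 4527/2 ≈ 2263.5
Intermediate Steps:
R(r) = 2*r
K(o, I) = 225 - 45/I (K(o, I) = -45*(1/I - 5) = -45*(-5 + 1/I) = -9*(-25 + 5/I) = 225 - 45/I)
d(O, M) = (-3 + O)/(-4 + M) (d(O, M) = (O - 3)/(-4 + M) = (-3 + O)/(-4 + M))
d(K(R(1), 3 + 4), 2)*(-21) = ((-3 + (225 - 45/(3 + 4)))/(-4 + 2))*(-21) = ((-3 + (225 - 45/7))/(-2))*(-21) = -(-3 + (225 - 45*1/7))/2*(-21) = -(-3 + (225 - 45/7))/2*(-21) = -(-3 + 1530/7)/2*(-21) = -1/2*1509/7*(-21) = -1509/14*(-21) = 4527/2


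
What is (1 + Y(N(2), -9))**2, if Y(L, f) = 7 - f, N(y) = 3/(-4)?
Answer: 289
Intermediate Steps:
N(y) = -3/4 (N(y) = 3*(-1/4) = -3/4)
(1 + Y(N(2), -9))**2 = (1 + (7 - 1*(-9)))**2 = (1 + (7 + 9))**2 = (1 + 16)**2 = 17**2 = 289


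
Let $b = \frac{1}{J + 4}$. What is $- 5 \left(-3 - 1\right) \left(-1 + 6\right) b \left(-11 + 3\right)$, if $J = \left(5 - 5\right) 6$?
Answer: $-200$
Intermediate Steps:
$J = 0$ ($J = 0 \cdot 6 = 0$)
$b = \frac{1}{4}$ ($b = \frac{1}{0 + 4} = \frac{1}{4} \approx 0.25$)
$- 5 \left(-3 - 1\right) \left(-1 + 6\right) b \left(-11 + 3\right) = - 5 \left(-3 - 1\right) \left(-1 + 6\right) \frac{1}{4} \left(-11 + 3\right) = - 5 \left(\left(-4\right) 5\right) \frac{1}{4} \left(-8\right) = \left(-5\right) \left(-20\right) \frac{1}{4} \left(-8\right) = 100 \cdot \frac{1}{4} \left(-8\right) = 25 \left(-8\right) = -200$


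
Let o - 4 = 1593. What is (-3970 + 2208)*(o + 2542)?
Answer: -7292918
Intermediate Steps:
o = 1597 (o = 4 + 1593 = 1597)
(-3970 + 2208)*(o + 2542) = (-3970 + 2208)*(1597 + 2542) = -1762*4139 = -7292918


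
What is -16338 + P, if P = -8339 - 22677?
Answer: -47354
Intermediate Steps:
P = -31016
-16338 + P = -16338 - 31016 = -47354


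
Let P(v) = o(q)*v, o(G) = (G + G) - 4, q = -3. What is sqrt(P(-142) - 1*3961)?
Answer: 11*I*sqrt(21) ≈ 50.408*I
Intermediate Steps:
o(G) = -4 + 2*G (o(G) = 2*G - 4 = -4 + 2*G)
P(v) = -10*v (P(v) = (-4 + 2*(-3))*v = (-4 - 6)*v = -10*v)
sqrt(P(-142) - 1*3961) = sqrt(-10*(-142) - 1*3961) = sqrt(1420 - 3961) = sqrt(-2541) = 11*I*sqrt(21)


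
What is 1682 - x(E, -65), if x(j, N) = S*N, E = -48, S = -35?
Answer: -593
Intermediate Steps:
x(j, N) = -35*N
1682 - x(E, -65) = 1682 - (-35)*(-65) = 1682 - 1*2275 = 1682 - 2275 = -593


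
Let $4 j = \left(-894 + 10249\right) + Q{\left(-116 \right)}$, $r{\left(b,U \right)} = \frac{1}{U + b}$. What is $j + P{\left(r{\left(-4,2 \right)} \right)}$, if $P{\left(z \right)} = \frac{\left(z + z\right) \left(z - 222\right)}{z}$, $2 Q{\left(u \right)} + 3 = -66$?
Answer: $\frac{15081}{8} \approx 1885.1$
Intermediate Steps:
$Q{\left(u \right)} = - \frac{69}{2}$ ($Q{\left(u \right)} = - \frac{3}{2} + \frac{1}{2} \left(-66\right) = - \frac{3}{2} - 33 = - \frac{69}{2}$)
$P{\left(z \right)} = -444 + 2 z$ ($P{\left(z \right)} = \frac{2 z \left(-222 + z\right)}{z} = -444 + 2 z$)
$j = \frac{18641}{8}$ ($j = \frac{\left(-894 + 10249\right) - \frac{69}{2}}{4} = \frac{9355 - \frac{69}{2}}{4} = \frac{1}{4} \cdot \frac{18641}{2} = \frac{18641}{8} \approx 2330.1$)
$j + P{\left(r{\left(-4,2 \right)} \right)} = \frac{18641}{8} - \left(444 - \frac{2}{2 - 4}\right) = \frac{18641}{8} - \left(444 - \frac{2}{-2}\right) = \frac{18641}{8} + \left(-444 + 2 \left(- \frac{1}{2}\right)\right) = \frac{18641}{8} - 445 = \frac{15081}{8}$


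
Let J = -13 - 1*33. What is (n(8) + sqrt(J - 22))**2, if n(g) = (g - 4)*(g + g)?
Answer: 4028 + 256*I*sqrt(17) ≈ 4028.0 + 1055.5*I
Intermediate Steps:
J = -46 (J = -13 - 33 = -46)
n(g) = 2*g*(-4 + g) (n(g) = (-4 + g)*(2*g) = 2*g*(-4 + g))
(n(8) + sqrt(J - 22))**2 = (2*8*(-4 + 8) + sqrt(-46 - 22))**2 = (2*8*4 + sqrt(-68))**2 = (64 + 2*I*sqrt(17))**2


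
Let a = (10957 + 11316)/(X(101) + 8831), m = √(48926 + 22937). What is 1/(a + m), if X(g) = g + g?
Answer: -201192009/5863171794278 + 81595089*√71863/5863171794278 ≈ 0.0036963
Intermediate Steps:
X(g) = 2*g
m = √71863 ≈ 268.07
a = 22273/9033 (a = (10957 + 11316)/(2*101 + 8831) = 22273/(202 + 8831) = 22273/9033 ≈ 2.4657)
1/(a + m) = 1/(22273/9033 + √71863)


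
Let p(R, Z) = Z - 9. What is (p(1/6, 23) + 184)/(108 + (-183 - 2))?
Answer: -18/7 ≈ -2.5714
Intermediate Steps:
p(R, Z) = -9 + Z
(p(1/6, 23) + 184)/(108 + (-183 - 2)) = ((-9 + 23) + 184)/(108 + (-183 - 2)) = (14 + 184)/(108 - 185) = 198/(-77) = 198*(-1/77) = -18/7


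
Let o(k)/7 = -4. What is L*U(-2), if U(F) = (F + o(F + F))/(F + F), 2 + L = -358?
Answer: -2700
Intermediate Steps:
L = -360 (L = -2 - 358 = -360)
o(k) = -28 (o(k) = 7*(-4) = -28)
U(F) = (-28 + F)/(2*F) (U(F) = (F - 28)/(F + F) = (-28 + F)/((2*F)) = (-28 + F)*(1/(2*F)) = (-28 + F)/(2*F))
L*U(-2) = -180*(-28 - 2)/(-2) = -180*(-1)*(-30)/2 = -360*15/2 = -2700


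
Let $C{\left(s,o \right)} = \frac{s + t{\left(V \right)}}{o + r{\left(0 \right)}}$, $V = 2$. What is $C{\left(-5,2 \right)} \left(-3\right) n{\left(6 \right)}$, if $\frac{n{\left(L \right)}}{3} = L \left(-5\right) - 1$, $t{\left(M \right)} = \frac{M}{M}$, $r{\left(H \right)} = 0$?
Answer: $-558$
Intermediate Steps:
$t{\left(M \right)} = 1$
$C{\left(s,o \right)} = \frac{1 + s}{o}$ ($C{\left(s,o \right)} = \frac{s + 1}{o + 0} = \frac{1 + s}{o}$)
$n{\left(L \right)} = -3 - 15 L$ ($n{\left(L \right)} = 3 \left(L \left(-5\right) - 1\right) = 3 \left(- 5 L - 1\right) = 3 \left(-1 - 5 L\right) = -3 - 15 L$)
$C{\left(-5,2 \right)} \left(-3\right) n{\left(6 \right)} = \frac{1 - 5}{2} \left(-3\right) \left(-3 - 90\right) = \frac{1}{2} \left(-4\right) \left(-3\right) \left(-3 - 90\right) = \left(-2\right) \left(-3\right) \left(-93\right) = 6 \left(-93\right) = -558$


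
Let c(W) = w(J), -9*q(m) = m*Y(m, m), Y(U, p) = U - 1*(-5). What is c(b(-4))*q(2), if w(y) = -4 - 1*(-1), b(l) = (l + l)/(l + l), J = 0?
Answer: 14/3 ≈ 4.6667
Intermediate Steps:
b(l) = 1 (b(l) = (2*l)/((2*l)) = (2*l)*(1/(2*l)) = 1)
Y(U, p) = 5 + U (Y(U, p) = U + 5 = 5 + U)
q(m) = -m*(5 + m)/9
w(y) = -3 (w(y) = -4 + 1 = -3)
c(W) = -3
c(b(-4))*q(2) = -(-1)*2*(5 + 2)/3 = -(-1)*2*7/3 = -3*(-14/9) = 14/3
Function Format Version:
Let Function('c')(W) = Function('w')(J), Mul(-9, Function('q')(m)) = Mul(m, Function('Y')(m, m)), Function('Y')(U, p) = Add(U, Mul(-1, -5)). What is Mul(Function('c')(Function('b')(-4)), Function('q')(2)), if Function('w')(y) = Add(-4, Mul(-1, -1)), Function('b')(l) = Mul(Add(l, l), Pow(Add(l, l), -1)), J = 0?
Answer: Rational(14, 3) ≈ 4.6667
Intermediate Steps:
Function('b')(l) = 1 (Function('b')(l) = Mul(Mul(2, l), Pow(Mul(2, l), -1)) = Mul(Mul(2, l), Mul(Rational(1, 2), Pow(l, -1))) = 1)
Function('Y')(U, p) = Add(5, U) (Function('Y')(U, p) = Add(U, 5) = Add(5, U))
Function('q')(m) = Mul(Rational(-1, 9), m, Add(5, m)) (Function('q')(m) = Mul(Rational(-1, 9), Mul(m, Add(5, m))) = Mul(Rational(-1, 9), m, Add(5, m)))
Function('w')(y) = -3 (Function('w')(y) = Add(-4, 1) = -3)
Function('c')(W) = -3
Mul(Function('c')(Function('b')(-4)), Function('q')(2)) = Mul(-3, Mul(Rational(-1, 9), 2, Add(5, 2))) = Mul(-3, Mul(Rational(-1, 9), 2, 7)) = Mul(-3, Rational(-14, 9)) = Rational(14, 3)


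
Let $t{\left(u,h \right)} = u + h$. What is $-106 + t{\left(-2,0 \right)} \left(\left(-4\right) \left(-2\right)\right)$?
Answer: $-122$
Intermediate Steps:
$t{\left(u,h \right)} = h + u$
$-106 + t{\left(-2,0 \right)} \left(\left(-4\right) \left(-2\right)\right) = -106 + \left(0 - 2\right) \left(\left(-4\right) \left(-2\right)\right) = -106 - 16 = -122$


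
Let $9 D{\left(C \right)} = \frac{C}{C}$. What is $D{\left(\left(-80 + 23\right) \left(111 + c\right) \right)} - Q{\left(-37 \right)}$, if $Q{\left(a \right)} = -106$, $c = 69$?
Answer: $\frac{955}{9} \approx 106.11$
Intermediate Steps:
$D{\left(C \right)} = \frac{1}{9}$ ($D{\left(C \right)} = \frac{C \frac{1}{C}}{9} = \frac{1}{9} \cdot 1 = \frac{1}{9}$)
$D{\left(\left(-80 + 23\right) \left(111 + c\right) \right)} - Q{\left(-37 \right)} = \frac{1}{9} - -106 = \frac{1}{9} + 106 = \frac{955}{9}$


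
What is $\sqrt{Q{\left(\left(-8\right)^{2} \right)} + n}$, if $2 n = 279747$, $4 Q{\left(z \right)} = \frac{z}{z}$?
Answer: $\frac{\sqrt{559495}}{2} \approx 374.0$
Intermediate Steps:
$Q{\left(z \right)} = \frac{1}{4}$ ($Q{\left(z \right)} = \frac{z \frac{1}{z}}{4} = \frac{1}{4} \cdot 1 = \frac{1}{4}$)
$n = \frac{279747}{2}$ ($n = \frac{1}{2} \cdot 279747 = \frac{279747}{2} \approx 1.3987 \cdot 10^{5}$)
$\sqrt{Q{\left(\left(-8\right)^{2} \right)} + n} = \sqrt{\frac{1}{4} + \frac{279747}{2}} = \sqrt{\frac{559495}{4}} = \frac{\sqrt{559495}}{2}$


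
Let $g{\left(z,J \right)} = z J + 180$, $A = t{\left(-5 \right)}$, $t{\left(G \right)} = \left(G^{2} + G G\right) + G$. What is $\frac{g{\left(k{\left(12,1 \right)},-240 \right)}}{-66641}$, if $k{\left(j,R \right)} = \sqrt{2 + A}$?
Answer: $- \frac{180}{66641} + \frac{240 \sqrt{47}}{66641} \approx 0.021989$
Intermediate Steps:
$t{\left(G \right)} = G + 2 G^{2}$ ($t{\left(G \right)} = \left(G^{2} + G^{2}\right) + G = 2 G^{2} + G = G + 2 G^{2}$)
$A = 45$ ($A = - 5 \left(1 + 2 \left(-5\right)\right) = - 5 \left(1 - 10\right) = \left(-5\right) \left(-9\right) = 45$)
$k{\left(j,R \right)} = \sqrt{47}$ ($k{\left(j,R \right)} = \sqrt{2 + 45} = \sqrt{47}$)
$g{\left(z,J \right)} = 180 + J z$ ($g{\left(z,J \right)} = J z + 180 = 180 + J z$)
$\frac{g{\left(k{\left(12,1 \right)},-240 \right)}}{-66641} = \frac{180 - 240 \sqrt{47}}{-66641} = \left(180 - 240 \sqrt{47}\right) \left(- \frac{1}{66641}\right) = - \frac{180}{66641} + \frac{240 \sqrt{47}}{66641}$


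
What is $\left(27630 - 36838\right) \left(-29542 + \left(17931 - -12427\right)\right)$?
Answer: $-7513728$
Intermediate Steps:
$\left(27630 - 36838\right) \left(-29542 + \left(17931 - -12427\right)\right) = - 9208 \left(-29542 + \left(17931 + 12427\right)\right) = - 9208 \left(-29542 + 30358\right) = \left(-9208\right) 816 = -7513728$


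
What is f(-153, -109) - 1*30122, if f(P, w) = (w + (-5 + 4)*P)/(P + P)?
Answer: -4608688/153 ≈ -30122.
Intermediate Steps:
f(P, w) = (w - P)/(2*P) (f(P, w) = (w - P)/((2*P)) = (w - P)*(1/(2*P)) = (w - P)/(2*P))
f(-153, -109) - 1*30122 = (1/2)*(-109 - 1*(-153))/(-153) - 1*30122 = (1/2)*(-1/153)*(-109 + 153) - 30122 = (1/2)*(-1/153)*44 - 30122 = -22/153 - 30122 = -4608688/153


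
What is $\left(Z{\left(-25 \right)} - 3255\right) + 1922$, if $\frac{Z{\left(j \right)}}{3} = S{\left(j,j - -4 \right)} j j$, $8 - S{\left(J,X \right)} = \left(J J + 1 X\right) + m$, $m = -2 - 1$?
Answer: $-1113208$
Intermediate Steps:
$m = -3$ ($m = -2 - 1 = -3$)
$S{\left(J,X \right)} = 11 - X - J^{2}$ ($S{\left(J,X \right)} = 8 - \left(\left(J J + 1 X\right) - 3\right) = 8 - \left(\left(J^{2} + X\right) - 3\right) = 8 - \left(\left(X + J^{2}\right) - 3\right) = 8 - \left(-3 + X + J^{2}\right) = 11 - X - J^{2}$)
$Z{\left(j \right)} = 3 j^{2} \left(7 - j - j^{2}\right)$ ($Z{\left(j \right)} = 3 \left(11 - \left(j - -4\right) - j^{2}\right) j j = 3 \left(11 - \left(j + 4\right) - j^{2}\right) j j = 3 \left(11 - \left(4 + j\right) - j^{2}\right) j j = 3 \left(7 - j - j^{2}\right) j j = 3 j \left(7 - j - j^{2}\right) j = 3 j^{2} \left(7 - j - j^{2}\right)$)
$\left(Z{\left(-25 \right)} - 3255\right) + 1922 = \left(3 \left(-25\right)^{2} \left(7 - -25 - \left(-25\right)^{2}\right) - 3255\right) + 1922 = \left(3 \cdot 625 \left(7 + 25 - 625\right) - 3255\right) + 1922 = \left(3 \cdot 625 \left(-593\right) - 3255\right) + 1922 = \left(-1111875 - 3255\right) + 1922 = -1115130 + 1922 = -1113208$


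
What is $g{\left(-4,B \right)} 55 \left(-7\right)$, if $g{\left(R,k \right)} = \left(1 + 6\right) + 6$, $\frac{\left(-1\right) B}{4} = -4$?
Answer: $-5005$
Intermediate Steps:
$B = 16$ ($B = \left(-4\right) \left(-4\right) = 16$)
$g{\left(R,k \right)} = 13$ ($g{\left(R,k \right)} = 7 + 6 = 13$)
$g{\left(-4,B \right)} 55 \left(-7\right) = 13 \cdot 55 \left(-7\right) = 715 \left(-7\right) = -5005$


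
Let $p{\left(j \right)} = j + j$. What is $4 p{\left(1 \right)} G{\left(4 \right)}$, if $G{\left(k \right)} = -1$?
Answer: $-8$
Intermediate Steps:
$p{\left(j \right)} = 2 j$
$4 p{\left(1 \right)} G{\left(4 \right)} = 4 \cdot 2 \cdot 1 \left(-1\right) = 4 \cdot 2 \left(-1\right) = 8 \left(-1\right) = -8$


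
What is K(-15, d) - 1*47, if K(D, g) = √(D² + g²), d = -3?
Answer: -47 + 3*√26 ≈ -31.703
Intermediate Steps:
K(-15, d) - 1*47 = √((-15)² + (-3)²) - 1*47 = √(225 + 9) - 47 = √234 - 47 = 3*√26 - 47 = -47 + 3*√26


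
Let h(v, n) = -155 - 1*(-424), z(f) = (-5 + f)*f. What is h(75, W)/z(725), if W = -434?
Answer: 269/522000 ≈ 0.00051533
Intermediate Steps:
z(f) = f*(-5 + f)
h(v, n) = 269 (h(v, n) = -155 + 424 = 269)
h(75, W)/z(725) = 269/((725*(-5 + 725))) = 269/((725*720)) = 269/522000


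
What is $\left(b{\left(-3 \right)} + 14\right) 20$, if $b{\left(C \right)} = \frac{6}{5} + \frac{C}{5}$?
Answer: $292$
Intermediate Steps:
$b{\left(C \right)} = \frac{6}{5} + \frac{C}{5}$ ($b{\left(C \right)} = 6 \cdot \frac{1}{5} + C \frac{1}{5} = \frac{6}{5} + \frac{C}{5}$)
$\left(b{\left(-3 \right)} + 14\right) 20 = \left(\left(\frac{6}{5} + \frac{1}{5} \left(-3\right)\right) + 14\right) 20 = \left(\left(\frac{6}{5} - \frac{3}{5}\right) + 14\right) 20 = \left(\frac{3}{5} + 14\right) 20 = \frac{73}{5} \cdot 20 = 292$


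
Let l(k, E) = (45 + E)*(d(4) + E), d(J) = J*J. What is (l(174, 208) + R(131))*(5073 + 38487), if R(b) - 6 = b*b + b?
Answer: 3222133200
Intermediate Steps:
d(J) = J²
R(b) = 6 + b + b² (R(b) = 6 + (b*b + b) = 6 + (b² + b) = 6 + (b + b²) = 6 + b + b²)
l(k, E) = (16 + E)*(45 + E) (l(k, E) = (45 + E)*(4² + E) = (45 + E)*(16 + E) = (16 + E)*(45 + E))
(l(174, 208) + R(131))*(5073 + 38487) = ((720 + 208² + 61*208) + (6 + 131 + 131²))*(5073 + 38487) = ((720 + 43264 + 12688) + (6 + 131 + 17161))*43560 = (56672 + 17298)*43560 = 73970*43560 = 3222133200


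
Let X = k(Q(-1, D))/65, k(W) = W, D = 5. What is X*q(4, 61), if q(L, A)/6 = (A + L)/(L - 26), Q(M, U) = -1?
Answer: 3/11 ≈ 0.27273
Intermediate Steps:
q(L, A) = 6*(A + L)/(-26 + L) (q(L, A) = 6*((A + L)/(L - 26)) = 6*((A + L)/(-26 + L)) = 6*(A + L)/(-26 + L))
X = -1/65 ≈ -0.015385
X*q(4, 61) = -6*(61 + 4)/(65*(-26 + 4)) = -6*65/(65*(-22)) = -6*(-1)*65/(65*22) = -1/65*(-195/11) = 3/11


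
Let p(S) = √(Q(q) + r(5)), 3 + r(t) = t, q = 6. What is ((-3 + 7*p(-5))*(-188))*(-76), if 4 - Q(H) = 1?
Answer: -42864 + 100016*√5 ≈ 1.8078e+5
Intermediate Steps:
Q(H) = 3 (Q(H) = 4 - 1*1 = 4 - 1 = 3)
r(t) = -3 + t
p(S) = √5 (p(S) = √(3 + (-3 + 5)) = √(3 + 2) = √5)
((-3 + 7*p(-5))*(-188))*(-76) = ((-3 + 7*√5)*(-188))*(-76) = (564 - 1316*√5)*(-76) = -42864 + 100016*√5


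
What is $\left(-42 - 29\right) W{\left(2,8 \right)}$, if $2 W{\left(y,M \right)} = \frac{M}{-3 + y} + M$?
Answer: $0$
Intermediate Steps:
$W{\left(y,M \right)} = \frac{M}{2} + \frac{M}{2 \left(-3 + y\right)}$ ($W{\left(y,M \right)} = \frac{\frac{M}{-3 + y} + M}{2} = \frac{M + \frac{M}{-3 + y}}{2} = \frac{M}{2} + \frac{M}{2 \left(-3 + y\right)}$)
$\left(-42 - 29\right) W{\left(2,8 \right)} = \left(-42 - 29\right) \frac{1}{2} \cdot 8 \frac{1}{-3 + 2} \left(-2 + 2\right) = - 71 \cdot \frac{1}{2} \cdot 8 \frac{1}{-1} \cdot 0 = - 71 \cdot \frac{1}{2} \cdot 8 \left(-1\right) 0 = \left(-71\right) 0 = 0$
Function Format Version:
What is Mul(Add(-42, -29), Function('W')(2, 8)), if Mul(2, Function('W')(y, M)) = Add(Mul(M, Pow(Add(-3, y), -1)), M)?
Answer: 0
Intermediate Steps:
Function('W')(y, M) = Add(Mul(Rational(1, 2), M), Mul(Rational(1, 2), M, Pow(Add(-3, y), -1))) (Function('W')(y, M) = Mul(Rational(1, 2), Add(Mul(M, Pow(Add(-3, y), -1)), M)) = Mul(Rational(1, 2), Add(M, Mul(M, Pow(Add(-3, y), -1)))) = Add(Mul(Rational(1, 2), M), Mul(Rational(1, 2), M, Pow(Add(-3, y), -1))))
Mul(Add(-42, -29), Function('W')(2, 8)) = Mul(Add(-42, -29), Mul(Rational(1, 2), 8, Pow(Add(-3, 2), -1), Add(-2, 2))) = Mul(-71, Mul(Rational(1, 2), 8, Pow(-1, -1), 0)) = Mul(-71, Mul(Rational(1, 2), 8, -1, 0)) = Mul(-71, 0) = 0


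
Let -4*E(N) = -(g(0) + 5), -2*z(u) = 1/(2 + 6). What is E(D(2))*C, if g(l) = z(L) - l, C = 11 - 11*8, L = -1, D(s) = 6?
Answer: -6083/64 ≈ -95.047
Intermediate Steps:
C = -77 (C = 11 - 88 = -77)
z(u) = -1/16 (z(u) = -1/(2*(2 + 6)) = -½/8 = -½*⅛ = -1/16)
g(l) = -1/16 - l
E(N) = 79/64 (E(N) = -(-1)*((-1/16 - 1*0) + 5)/4 = -(-1)*((-1/16 + 0) + 5)/4 = -(-1)*(-1/16 + 5)/4 = -(-1)*79/(4*16) = -¼*(-79/16) = 79/64)
E(D(2))*C = (79/64)*(-77) = -6083/64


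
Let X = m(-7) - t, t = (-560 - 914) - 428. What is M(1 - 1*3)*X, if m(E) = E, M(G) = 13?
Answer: 24635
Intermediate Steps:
t = -1902 (t = -1474 - 428 = -1902)
X = 1895 (X = -7 - 1*(-1902) = -7 + 1902 = 1895)
M(1 - 1*3)*X = 13*1895 = 24635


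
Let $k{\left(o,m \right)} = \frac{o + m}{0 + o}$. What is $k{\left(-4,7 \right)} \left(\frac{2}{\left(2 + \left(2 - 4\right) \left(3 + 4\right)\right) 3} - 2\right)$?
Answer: $\frac{37}{24} \approx 1.5417$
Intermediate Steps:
$k{\left(o,m \right)} = \frac{m + o}{o}$
$k{\left(-4,7 \right)} \left(\frac{2}{\left(2 + \left(2 - 4\right) \left(3 + 4\right)\right) 3} - 2\right) = \frac{7 - 4}{-4} \left(\frac{2}{\left(2 + \left(2 - 4\right) \left(3 + 4\right)\right) 3} - 2\right) = \left(- \frac{1}{4}\right) 3 \left(\frac{2}{\left(2 - 14\right) 3} - 2\right) = - \frac{3 \left(\frac{2}{\left(2 - 14\right) 3} - 2\right)}{4} = - \frac{3 \left(\frac{2}{\left(-12\right) 3} - 2\right)}{4} = - \frac{3 \left(\frac{2}{-36} - 2\right)}{4} = - \frac{3 \left(2 \left(- \frac{1}{36}\right) - 2\right)}{4} = - \frac{3 \left(- \frac{1}{18} - 2\right)}{4} = \left(- \frac{3}{4}\right) \left(- \frac{37}{18}\right) = \frac{37}{24}$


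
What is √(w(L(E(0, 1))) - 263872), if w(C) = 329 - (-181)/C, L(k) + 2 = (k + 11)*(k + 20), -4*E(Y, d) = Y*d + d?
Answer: I*√2984146941135/3365 ≈ 513.36*I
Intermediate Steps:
E(Y, d) = -d/4 - Y*d/4 (E(Y, d) = -(Y*d + d)/4 = -(d + Y*d)/4 = -d/4 - Y*d/4)
L(k) = -2 + (11 + k)*(20 + k) (L(k) = -2 + (k + 11)*(k + 20) = -2 + (11 + k)*(20 + k))
w(C) = 329 + 181/C
√(w(L(E(0, 1))) - 263872) = √((329 + 181/(218 + (-¼*1*(1 + 0))² + 31*(-¼*1*(1 + 0)))) - 263872) = √((329 + 181/(218 + (-¼*1*1)² + 31*(-¼*1*1))) - 263872) = √((329 + 181/(218 + (-¼)² + 31*(-¼))) - 263872) = √((329 + 181/(218 + 1/16 - 31/4)) - 263872) = √((329 + 181/(3365/16)) - 263872) = √((329 + 181*(16/3365)) - 263872) = √((329 + 2896/3365) - 263872) = √(1109981/3365 - 263872) = √(-886819299/3365) = I*√2984146941135/3365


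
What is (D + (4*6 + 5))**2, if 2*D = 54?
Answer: 3136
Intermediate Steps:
D = 27 (D = (1/2)*54 = 27)
(D + (4*6 + 5))**2 = (27 + (4*6 + 5))**2 = (27 + (24 + 5))**2 = (27 + 29)**2 = 56**2 = 3136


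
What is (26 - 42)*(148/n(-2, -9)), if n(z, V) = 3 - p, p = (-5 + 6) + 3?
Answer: 2368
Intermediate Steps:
p = 4 (p = 1 + 3 = 4)
n(z, V) = -1 (n(z, V) = 3 - 1*4 = 3 - 4 = -1)
(26 - 42)*(148/n(-2, -9)) = (26 - 42)*(148/(-1)) = -2368*(-1) = -16*(-148) = 2368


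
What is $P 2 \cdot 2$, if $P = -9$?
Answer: $-36$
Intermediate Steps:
$P 2 \cdot 2 = \left(-9\right) 2 \cdot 2 = \left(-18\right) 2 = -36$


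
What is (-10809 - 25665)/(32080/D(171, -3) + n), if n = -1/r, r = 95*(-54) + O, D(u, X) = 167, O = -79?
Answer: -10576280674/55701629 ≈ -189.87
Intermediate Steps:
r = -5209 (r = 95*(-54) - 79 = -5130 - 79 = -5209)
n = 1/5209 (n = -1/(-5209) = -1*(-1/5209) = 1/5209 ≈ 0.00019198)
(-10809 - 25665)/(32080/D(171, -3) + n) = (-10809 - 25665)/(32080/167 + 1/5209) = -36474/(32080*(1/167) + 1/5209) = -36474/(32080/167 + 1/5209) = -36474/167104887/869903 = -36474*869903/167104887 = -10576280674/55701629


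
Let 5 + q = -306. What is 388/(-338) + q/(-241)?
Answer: 5805/40729 ≈ 0.14253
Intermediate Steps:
q = -311 (q = -5 - 306 = -311)
388/(-338) + q/(-241) = 388/(-338) - 311/(-241) = 388*(-1/338) - 311*(-1/241) = -194/169 + 311/241 = 5805/40729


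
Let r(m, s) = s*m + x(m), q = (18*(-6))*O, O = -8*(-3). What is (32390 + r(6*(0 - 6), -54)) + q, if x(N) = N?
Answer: 31706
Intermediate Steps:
O = 24
q = -2592 (q = (18*(-6))*24 = -108*24 = -2592)
r(m, s) = m + m*s (r(m, s) = s*m + m = m*s + m = m + m*s)
(32390 + r(6*(0 - 6), -54)) + q = (32390 + (6*(0 - 6))*(1 - 54)) - 2592 = (32390 + (6*(-6))*(-53)) - 2592 = (32390 - 36*(-53)) - 2592 = (32390 + 1908) - 2592 = 34298 - 2592 = 31706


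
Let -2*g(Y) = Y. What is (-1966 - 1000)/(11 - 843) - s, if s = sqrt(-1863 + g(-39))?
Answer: 1483/416 - I*sqrt(7374)/2 ≈ 3.5649 - 42.936*I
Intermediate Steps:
g(Y) = -Y/2
s = I*sqrt(7374)/2 (s = sqrt(-1863 - 1/2*(-39)) = sqrt(-1863 + 39/2) = sqrt(-3687/2) = I*sqrt(7374)/2 ≈ 42.936*I)
(-1966 - 1000)/(11 - 843) - s = (-1966 - 1000)/(11 - 843) - I*sqrt(7374)/2 = -2966/(-832) - I*sqrt(7374)/2 = -2966*(-1/832) - I*sqrt(7374)/2 = 1483/416 - I*sqrt(7374)/2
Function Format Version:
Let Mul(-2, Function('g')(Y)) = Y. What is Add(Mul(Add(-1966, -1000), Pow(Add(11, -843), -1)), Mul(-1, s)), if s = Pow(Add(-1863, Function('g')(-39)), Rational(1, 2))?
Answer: Add(Rational(1483, 416), Mul(Rational(-1, 2), I, Pow(7374, Rational(1, 2)))) ≈ Add(3.5649, Mul(-42.936, I))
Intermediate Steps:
Function('g')(Y) = Mul(Rational(-1, 2), Y)
s = Mul(Rational(1, 2), I, Pow(7374, Rational(1, 2))) (s = Pow(Add(-1863, Mul(Rational(-1, 2), -39)), Rational(1, 2)) = Pow(Add(-1863, Rational(39, 2)), Rational(1, 2)) = Pow(Rational(-3687, 2), Rational(1, 2)) = Mul(Rational(1, 2), I, Pow(7374, Rational(1, 2))) ≈ Mul(42.936, I))
Add(Mul(Add(-1966, -1000), Pow(Add(11, -843), -1)), Mul(-1, s)) = Add(Mul(Add(-1966, -1000), Pow(Add(11, -843), -1)), Mul(-1, Mul(Rational(1, 2), I, Pow(7374, Rational(1, 2))))) = Add(Mul(-2966, Pow(-832, -1)), Mul(Rational(-1, 2), I, Pow(7374, Rational(1, 2)))) = Add(Mul(-2966, Rational(-1, 832)), Mul(Rational(-1, 2), I, Pow(7374, Rational(1, 2)))) = Add(Rational(1483, 416), Mul(Rational(-1, 2), I, Pow(7374, Rational(1, 2))))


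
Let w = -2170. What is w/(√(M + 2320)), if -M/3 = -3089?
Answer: -2170*√11587/11587 ≈ -20.159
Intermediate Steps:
M = 9267 (M = -3*(-3089) = 9267)
w/(√(M + 2320)) = -2170/√(9267 + 2320) = -2170*√11587/11587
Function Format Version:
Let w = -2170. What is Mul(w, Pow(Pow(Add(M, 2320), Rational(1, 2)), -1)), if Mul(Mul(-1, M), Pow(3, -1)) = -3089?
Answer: Mul(Rational(-2170, 11587), Pow(11587, Rational(1, 2))) ≈ -20.159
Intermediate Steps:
M = 9267 (M = Mul(-3, -3089) = 9267)
Mul(w, Pow(Pow(Add(M, 2320), Rational(1, 2)), -1)) = Mul(-2170, Pow(Pow(Add(9267, 2320), Rational(1, 2)), -1)) = Mul(-2170, Pow(Pow(11587, Rational(1, 2)), -1)) = Mul(-2170, Mul(Rational(1, 11587), Pow(11587, Rational(1, 2)))) = Mul(Rational(-2170, 11587), Pow(11587, Rational(1, 2)))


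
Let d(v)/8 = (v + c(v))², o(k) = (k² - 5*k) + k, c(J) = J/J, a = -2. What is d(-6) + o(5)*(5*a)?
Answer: 150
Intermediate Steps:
c(J) = 1
o(k) = k² - 4*k
d(v) = 8*(1 + v)² (d(v) = 8*(v + 1)² = 8*(1 + v)²)
d(-6) + o(5)*(5*a) = 8*(1 - 6)² + (5*(-4 + 5))*(5*(-2)) = 8*(-5)² + (5*1)*(-10) = 8*25 + 5*(-10) = 200 - 50 = 150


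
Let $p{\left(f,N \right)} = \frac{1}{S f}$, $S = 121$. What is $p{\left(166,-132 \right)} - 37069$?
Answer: $- \frac{744567933}{20086} \approx -37069.0$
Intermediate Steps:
$p{\left(f,N \right)} = \frac{1}{121 f}$
$p{\left(166,-132 \right)} - 37069 = \frac{1}{121 \cdot 166} - 37069 = \frac{1}{121} \cdot \frac{1}{166} - 37069 = \frac{1}{20086} - 37069 = - \frac{744567933}{20086}$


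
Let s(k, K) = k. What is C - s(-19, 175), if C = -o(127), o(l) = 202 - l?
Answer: -56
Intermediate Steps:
C = -75 (C = -(202 - 1*127) = -(202 - 127) = -1*75 = -75)
C - s(-19, 175) = -75 - 1*(-19) = -75 + 19 = -56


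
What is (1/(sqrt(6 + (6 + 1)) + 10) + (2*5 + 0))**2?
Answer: 774413/7569 - 1760*sqrt(13)/7569 ≈ 101.48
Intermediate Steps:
(1/(sqrt(6 + (6 + 1)) + 10) + (2*5 + 0))**2 = (1/(sqrt(6 + 7) + 10) + (10 + 0))**2 = (1/(sqrt(13) + 10) + 10)**2 = (1/(10 + sqrt(13)) + 10)**2 = (10 + 1/(10 + sqrt(13)))**2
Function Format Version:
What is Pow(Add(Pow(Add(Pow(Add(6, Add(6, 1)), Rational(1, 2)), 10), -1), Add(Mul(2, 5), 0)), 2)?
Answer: Add(Rational(774413, 7569), Mul(Rational(-1760, 7569), Pow(13, Rational(1, 2)))) ≈ 101.48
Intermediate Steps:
Pow(Add(Pow(Add(Pow(Add(6, Add(6, 1)), Rational(1, 2)), 10), -1), Add(Mul(2, 5), 0)), 2) = Pow(Add(Pow(Add(Pow(Add(6, 7), Rational(1, 2)), 10), -1), Add(10, 0)), 2) = Pow(Add(Pow(Add(Pow(13, Rational(1, 2)), 10), -1), 10), 2) = Pow(Add(Pow(Add(10, Pow(13, Rational(1, 2))), -1), 10), 2) = Pow(Add(10, Pow(Add(10, Pow(13, Rational(1, 2))), -1)), 2)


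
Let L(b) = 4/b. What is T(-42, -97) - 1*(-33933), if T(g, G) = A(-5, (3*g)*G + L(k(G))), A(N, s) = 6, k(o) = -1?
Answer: 33939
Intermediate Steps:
T(g, G) = 6
T(-42, -97) - 1*(-33933) = 6 - 1*(-33933) = 6 + 33933 = 33939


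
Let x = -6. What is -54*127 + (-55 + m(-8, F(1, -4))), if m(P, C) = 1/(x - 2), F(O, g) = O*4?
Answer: -55305/8 ≈ -6913.1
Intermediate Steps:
F(O, g) = 4*O
m(P, C) = -1/8 (m(P, C) = 1/(-6 - 2) = 1/(-8) = -1/8)
-54*127 + (-55 + m(-8, F(1, -4))) = -54*127 + (-55 - 1/8) = -6858 - 441/8 = -55305/8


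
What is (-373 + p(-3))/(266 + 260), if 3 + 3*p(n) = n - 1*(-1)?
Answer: -562/789 ≈ -0.71229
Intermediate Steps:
p(n) = -⅔ + n/3 (p(n) = -1 + (n - 1*(-1))/3 = -1 + (n + 1)/3 = -1 + (1 + n)/3 = -1 + (⅓ + n/3) = -⅔ + n/3)
(-373 + p(-3))/(266 + 260) = (-373 + (-⅔ + (⅓)*(-3)))/(266 + 260) = (-373 + (-⅔ - 1))/526 = (-373 - 5/3)*(1/526) = -1124/3*1/526 = -562/789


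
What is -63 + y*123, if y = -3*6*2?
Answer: -4491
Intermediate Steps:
y = -36 (y = -18*2 = -36)
-63 + y*123 = -63 - 36*123 = -63 - 4428 = -4491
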